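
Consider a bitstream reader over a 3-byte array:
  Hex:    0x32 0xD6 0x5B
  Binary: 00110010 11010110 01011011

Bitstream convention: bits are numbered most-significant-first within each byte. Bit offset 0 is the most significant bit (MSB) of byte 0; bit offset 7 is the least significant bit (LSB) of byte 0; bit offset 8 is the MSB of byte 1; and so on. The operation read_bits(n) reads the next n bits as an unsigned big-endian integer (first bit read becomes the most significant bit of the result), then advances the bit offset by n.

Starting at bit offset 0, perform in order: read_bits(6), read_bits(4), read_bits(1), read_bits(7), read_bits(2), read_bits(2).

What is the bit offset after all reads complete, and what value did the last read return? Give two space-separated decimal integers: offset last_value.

Read 1: bits[0:6] width=6 -> value=12 (bin 001100); offset now 6 = byte 0 bit 6; 18 bits remain
Read 2: bits[6:10] width=4 -> value=11 (bin 1011); offset now 10 = byte 1 bit 2; 14 bits remain
Read 3: bits[10:11] width=1 -> value=0 (bin 0); offset now 11 = byte 1 bit 3; 13 bits remain
Read 4: bits[11:18] width=7 -> value=89 (bin 1011001); offset now 18 = byte 2 bit 2; 6 bits remain
Read 5: bits[18:20] width=2 -> value=1 (bin 01); offset now 20 = byte 2 bit 4; 4 bits remain
Read 6: bits[20:22] width=2 -> value=2 (bin 10); offset now 22 = byte 2 bit 6; 2 bits remain

Answer: 22 2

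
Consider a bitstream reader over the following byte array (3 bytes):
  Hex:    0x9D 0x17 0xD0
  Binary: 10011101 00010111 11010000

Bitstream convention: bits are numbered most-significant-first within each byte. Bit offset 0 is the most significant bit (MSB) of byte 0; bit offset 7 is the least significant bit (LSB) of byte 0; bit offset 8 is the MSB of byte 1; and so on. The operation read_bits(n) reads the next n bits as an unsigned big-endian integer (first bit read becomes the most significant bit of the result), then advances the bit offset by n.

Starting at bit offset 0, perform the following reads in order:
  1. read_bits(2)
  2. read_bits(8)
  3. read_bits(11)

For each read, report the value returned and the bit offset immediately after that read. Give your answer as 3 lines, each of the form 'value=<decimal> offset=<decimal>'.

Read 1: bits[0:2] width=2 -> value=2 (bin 10); offset now 2 = byte 0 bit 2; 22 bits remain
Read 2: bits[2:10] width=8 -> value=116 (bin 01110100); offset now 10 = byte 1 bit 2; 14 bits remain
Read 3: bits[10:21] width=11 -> value=762 (bin 01011111010); offset now 21 = byte 2 bit 5; 3 bits remain

Answer: value=2 offset=2
value=116 offset=10
value=762 offset=21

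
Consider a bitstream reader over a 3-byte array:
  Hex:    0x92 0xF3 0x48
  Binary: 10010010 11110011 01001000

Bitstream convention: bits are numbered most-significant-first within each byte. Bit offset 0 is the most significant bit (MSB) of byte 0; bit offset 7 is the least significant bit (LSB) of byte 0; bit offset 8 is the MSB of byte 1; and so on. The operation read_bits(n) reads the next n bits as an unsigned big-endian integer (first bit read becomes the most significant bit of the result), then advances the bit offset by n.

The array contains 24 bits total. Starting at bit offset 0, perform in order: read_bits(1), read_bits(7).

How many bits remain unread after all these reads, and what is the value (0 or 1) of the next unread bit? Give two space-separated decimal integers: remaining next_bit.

Answer: 16 1

Derivation:
Read 1: bits[0:1] width=1 -> value=1 (bin 1); offset now 1 = byte 0 bit 1; 23 bits remain
Read 2: bits[1:8] width=7 -> value=18 (bin 0010010); offset now 8 = byte 1 bit 0; 16 bits remain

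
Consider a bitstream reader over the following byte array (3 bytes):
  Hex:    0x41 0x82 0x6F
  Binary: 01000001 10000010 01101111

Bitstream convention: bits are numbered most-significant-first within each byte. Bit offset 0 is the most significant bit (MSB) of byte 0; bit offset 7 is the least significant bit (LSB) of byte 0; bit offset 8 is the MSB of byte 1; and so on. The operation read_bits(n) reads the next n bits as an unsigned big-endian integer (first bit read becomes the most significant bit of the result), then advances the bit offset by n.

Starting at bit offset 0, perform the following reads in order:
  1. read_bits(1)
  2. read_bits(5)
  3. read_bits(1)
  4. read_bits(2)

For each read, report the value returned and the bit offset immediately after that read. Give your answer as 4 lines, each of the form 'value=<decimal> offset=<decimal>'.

Answer: value=0 offset=1
value=16 offset=6
value=0 offset=7
value=3 offset=9

Derivation:
Read 1: bits[0:1] width=1 -> value=0 (bin 0); offset now 1 = byte 0 bit 1; 23 bits remain
Read 2: bits[1:6] width=5 -> value=16 (bin 10000); offset now 6 = byte 0 bit 6; 18 bits remain
Read 3: bits[6:7] width=1 -> value=0 (bin 0); offset now 7 = byte 0 bit 7; 17 bits remain
Read 4: bits[7:9] width=2 -> value=3 (bin 11); offset now 9 = byte 1 bit 1; 15 bits remain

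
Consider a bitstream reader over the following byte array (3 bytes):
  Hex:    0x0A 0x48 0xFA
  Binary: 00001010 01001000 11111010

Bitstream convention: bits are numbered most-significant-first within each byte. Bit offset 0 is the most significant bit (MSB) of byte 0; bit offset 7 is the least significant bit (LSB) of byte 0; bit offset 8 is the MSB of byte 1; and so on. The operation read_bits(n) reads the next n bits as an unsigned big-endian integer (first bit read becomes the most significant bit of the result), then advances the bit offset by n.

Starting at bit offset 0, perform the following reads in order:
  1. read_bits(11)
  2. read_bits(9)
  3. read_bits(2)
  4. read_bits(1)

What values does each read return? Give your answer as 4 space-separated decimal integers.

Answer: 82 143 2 1

Derivation:
Read 1: bits[0:11] width=11 -> value=82 (bin 00001010010); offset now 11 = byte 1 bit 3; 13 bits remain
Read 2: bits[11:20] width=9 -> value=143 (bin 010001111); offset now 20 = byte 2 bit 4; 4 bits remain
Read 3: bits[20:22] width=2 -> value=2 (bin 10); offset now 22 = byte 2 bit 6; 2 bits remain
Read 4: bits[22:23] width=1 -> value=1 (bin 1); offset now 23 = byte 2 bit 7; 1 bits remain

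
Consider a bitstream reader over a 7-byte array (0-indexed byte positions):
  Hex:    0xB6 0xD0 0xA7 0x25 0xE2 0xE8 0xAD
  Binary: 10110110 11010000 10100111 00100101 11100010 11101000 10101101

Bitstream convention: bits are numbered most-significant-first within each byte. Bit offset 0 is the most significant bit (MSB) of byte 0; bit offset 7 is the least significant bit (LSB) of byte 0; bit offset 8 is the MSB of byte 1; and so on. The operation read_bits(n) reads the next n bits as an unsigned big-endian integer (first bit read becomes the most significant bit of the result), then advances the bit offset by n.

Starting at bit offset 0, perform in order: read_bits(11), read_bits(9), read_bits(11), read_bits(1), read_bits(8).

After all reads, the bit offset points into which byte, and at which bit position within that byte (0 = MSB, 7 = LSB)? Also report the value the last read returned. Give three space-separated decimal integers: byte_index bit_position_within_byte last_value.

Answer: 5 0 226

Derivation:
Read 1: bits[0:11] width=11 -> value=1462 (bin 10110110110); offset now 11 = byte 1 bit 3; 45 bits remain
Read 2: bits[11:20] width=9 -> value=266 (bin 100001010); offset now 20 = byte 2 bit 4; 36 bits remain
Read 3: bits[20:31] width=11 -> value=914 (bin 01110010010); offset now 31 = byte 3 bit 7; 25 bits remain
Read 4: bits[31:32] width=1 -> value=1 (bin 1); offset now 32 = byte 4 bit 0; 24 bits remain
Read 5: bits[32:40] width=8 -> value=226 (bin 11100010); offset now 40 = byte 5 bit 0; 16 bits remain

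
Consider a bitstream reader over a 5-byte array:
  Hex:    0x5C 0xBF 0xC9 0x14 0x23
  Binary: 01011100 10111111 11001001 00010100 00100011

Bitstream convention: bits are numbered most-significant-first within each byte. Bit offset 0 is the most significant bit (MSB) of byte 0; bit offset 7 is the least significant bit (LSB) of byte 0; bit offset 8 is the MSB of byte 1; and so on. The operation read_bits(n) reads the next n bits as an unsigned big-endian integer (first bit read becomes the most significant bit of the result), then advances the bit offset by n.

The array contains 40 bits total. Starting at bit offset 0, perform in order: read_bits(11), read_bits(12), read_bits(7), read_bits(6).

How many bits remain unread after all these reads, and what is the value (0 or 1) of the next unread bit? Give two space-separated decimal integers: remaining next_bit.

Read 1: bits[0:11] width=11 -> value=741 (bin 01011100101); offset now 11 = byte 1 bit 3; 29 bits remain
Read 2: bits[11:23] width=12 -> value=4068 (bin 111111100100); offset now 23 = byte 2 bit 7; 17 bits remain
Read 3: bits[23:30] width=7 -> value=69 (bin 1000101); offset now 30 = byte 3 bit 6; 10 bits remain
Read 4: bits[30:36] width=6 -> value=2 (bin 000010); offset now 36 = byte 4 bit 4; 4 bits remain

Answer: 4 0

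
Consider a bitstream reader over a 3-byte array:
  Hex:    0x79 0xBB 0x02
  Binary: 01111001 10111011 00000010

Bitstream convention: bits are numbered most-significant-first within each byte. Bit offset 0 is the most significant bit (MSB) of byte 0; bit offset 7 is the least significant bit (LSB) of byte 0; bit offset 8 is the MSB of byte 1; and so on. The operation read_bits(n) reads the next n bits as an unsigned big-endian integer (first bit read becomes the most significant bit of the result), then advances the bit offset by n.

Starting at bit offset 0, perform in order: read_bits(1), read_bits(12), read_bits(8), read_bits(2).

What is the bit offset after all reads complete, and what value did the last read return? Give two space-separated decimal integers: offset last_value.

Read 1: bits[0:1] width=1 -> value=0 (bin 0); offset now 1 = byte 0 bit 1; 23 bits remain
Read 2: bits[1:13] width=12 -> value=3895 (bin 111100110111); offset now 13 = byte 1 bit 5; 11 bits remain
Read 3: bits[13:21] width=8 -> value=96 (bin 01100000); offset now 21 = byte 2 bit 5; 3 bits remain
Read 4: bits[21:23] width=2 -> value=1 (bin 01); offset now 23 = byte 2 bit 7; 1 bits remain

Answer: 23 1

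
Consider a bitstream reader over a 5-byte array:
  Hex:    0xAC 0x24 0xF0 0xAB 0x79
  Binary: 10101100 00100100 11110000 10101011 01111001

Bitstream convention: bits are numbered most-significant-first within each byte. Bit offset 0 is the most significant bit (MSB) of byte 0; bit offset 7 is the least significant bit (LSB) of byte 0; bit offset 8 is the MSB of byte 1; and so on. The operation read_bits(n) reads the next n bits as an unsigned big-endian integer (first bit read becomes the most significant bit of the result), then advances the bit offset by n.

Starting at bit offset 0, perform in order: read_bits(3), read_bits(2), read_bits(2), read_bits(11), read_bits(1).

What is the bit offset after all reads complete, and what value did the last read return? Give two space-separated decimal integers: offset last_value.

Answer: 19 1

Derivation:
Read 1: bits[0:3] width=3 -> value=5 (bin 101); offset now 3 = byte 0 bit 3; 37 bits remain
Read 2: bits[3:5] width=2 -> value=1 (bin 01); offset now 5 = byte 0 bit 5; 35 bits remain
Read 3: bits[5:7] width=2 -> value=2 (bin 10); offset now 7 = byte 0 bit 7; 33 bits remain
Read 4: bits[7:18] width=11 -> value=147 (bin 00010010011); offset now 18 = byte 2 bit 2; 22 bits remain
Read 5: bits[18:19] width=1 -> value=1 (bin 1); offset now 19 = byte 2 bit 3; 21 bits remain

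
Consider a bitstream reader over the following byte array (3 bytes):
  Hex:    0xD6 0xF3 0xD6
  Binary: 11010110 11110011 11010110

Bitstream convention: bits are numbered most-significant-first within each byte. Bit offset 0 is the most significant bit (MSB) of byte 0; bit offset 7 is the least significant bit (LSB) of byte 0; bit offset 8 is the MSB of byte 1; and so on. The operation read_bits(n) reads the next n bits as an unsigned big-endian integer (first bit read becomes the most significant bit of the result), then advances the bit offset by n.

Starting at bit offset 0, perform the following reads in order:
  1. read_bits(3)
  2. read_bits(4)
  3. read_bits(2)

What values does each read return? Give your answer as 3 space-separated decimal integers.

Answer: 6 11 1

Derivation:
Read 1: bits[0:3] width=3 -> value=6 (bin 110); offset now 3 = byte 0 bit 3; 21 bits remain
Read 2: bits[3:7] width=4 -> value=11 (bin 1011); offset now 7 = byte 0 bit 7; 17 bits remain
Read 3: bits[7:9] width=2 -> value=1 (bin 01); offset now 9 = byte 1 bit 1; 15 bits remain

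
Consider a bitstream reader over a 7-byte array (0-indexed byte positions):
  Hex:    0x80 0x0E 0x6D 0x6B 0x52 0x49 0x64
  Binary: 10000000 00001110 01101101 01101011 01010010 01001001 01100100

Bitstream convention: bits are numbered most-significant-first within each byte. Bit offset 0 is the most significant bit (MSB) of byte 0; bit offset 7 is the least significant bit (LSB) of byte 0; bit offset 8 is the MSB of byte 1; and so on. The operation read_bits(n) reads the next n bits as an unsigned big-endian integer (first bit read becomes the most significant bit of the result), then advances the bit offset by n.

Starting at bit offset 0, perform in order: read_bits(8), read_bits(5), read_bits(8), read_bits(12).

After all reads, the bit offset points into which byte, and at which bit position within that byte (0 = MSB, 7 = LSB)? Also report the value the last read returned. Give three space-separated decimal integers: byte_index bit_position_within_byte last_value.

Answer: 4 1 2774

Derivation:
Read 1: bits[0:8] width=8 -> value=128 (bin 10000000); offset now 8 = byte 1 bit 0; 48 bits remain
Read 2: bits[8:13] width=5 -> value=1 (bin 00001); offset now 13 = byte 1 bit 5; 43 bits remain
Read 3: bits[13:21] width=8 -> value=205 (bin 11001101); offset now 21 = byte 2 bit 5; 35 bits remain
Read 4: bits[21:33] width=12 -> value=2774 (bin 101011010110); offset now 33 = byte 4 bit 1; 23 bits remain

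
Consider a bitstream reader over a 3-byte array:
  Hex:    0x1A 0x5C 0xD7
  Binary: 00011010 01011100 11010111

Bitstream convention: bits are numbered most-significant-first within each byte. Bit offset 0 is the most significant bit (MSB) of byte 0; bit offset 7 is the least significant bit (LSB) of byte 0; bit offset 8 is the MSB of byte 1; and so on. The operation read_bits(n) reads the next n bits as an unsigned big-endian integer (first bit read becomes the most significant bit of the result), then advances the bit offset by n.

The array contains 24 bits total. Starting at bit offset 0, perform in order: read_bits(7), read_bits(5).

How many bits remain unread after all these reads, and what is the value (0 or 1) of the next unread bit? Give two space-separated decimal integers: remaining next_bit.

Answer: 12 1

Derivation:
Read 1: bits[0:7] width=7 -> value=13 (bin 0001101); offset now 7 = byte 0 bit 7; 17 bits remain
Read 2: bits[7:12] width=5 -> value=5 (bin 00101); offset now 12 = byte 1 bit 4; 12 bits remain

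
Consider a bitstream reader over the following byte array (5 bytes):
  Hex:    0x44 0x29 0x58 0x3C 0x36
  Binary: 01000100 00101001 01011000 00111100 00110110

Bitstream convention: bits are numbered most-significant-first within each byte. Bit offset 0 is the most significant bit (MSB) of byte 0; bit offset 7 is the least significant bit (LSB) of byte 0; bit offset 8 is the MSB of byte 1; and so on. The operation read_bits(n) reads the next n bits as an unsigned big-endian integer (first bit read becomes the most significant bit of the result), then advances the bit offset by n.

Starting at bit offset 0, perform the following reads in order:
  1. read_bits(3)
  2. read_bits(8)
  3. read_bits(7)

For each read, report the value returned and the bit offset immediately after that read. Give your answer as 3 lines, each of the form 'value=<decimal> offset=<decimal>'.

Read 1: bits[0:3] width=3 -> value=2 (bin 010); offset now 3 = byte 0 bit 3; 37 bits remain
Read 2: bits[3:11] width=8 -> value=33 (bin 00100001); offset now 11 = byte 1 bit 3; 29 bits remain
Read 3: bits[11:18] width=7 -> value=37 (bin 0100101); offset now 18 = byte 2 bit 2; 22 bits remain

Answer: value=2 offset=3
value=33 offset=11
value=37 offset=18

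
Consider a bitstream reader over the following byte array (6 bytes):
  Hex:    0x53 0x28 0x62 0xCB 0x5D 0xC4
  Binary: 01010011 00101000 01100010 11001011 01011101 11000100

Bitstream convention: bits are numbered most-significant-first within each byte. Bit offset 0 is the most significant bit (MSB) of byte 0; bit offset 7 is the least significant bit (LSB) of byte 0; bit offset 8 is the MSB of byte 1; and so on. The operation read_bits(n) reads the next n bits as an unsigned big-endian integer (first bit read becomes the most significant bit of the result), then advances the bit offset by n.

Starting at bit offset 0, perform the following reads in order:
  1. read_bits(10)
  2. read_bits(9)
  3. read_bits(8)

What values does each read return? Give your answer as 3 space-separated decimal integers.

Answer: 332 323 22

Derivation:
Read 1: bits[0:10] width=10 -> value=332 (bin 0101001100); offset now 10 = byte 1 bit 2; 38 bits remain
Read 2: bits[10:19] width=9 -> value=323 (bin 101000011); offset now 19 = byte 2 bit 3; 29 bits remain
Read 3: bits[19:27] width=8 -> value=22 (bin 00010110); offset now 27 = byte 3 bit 3; 21 bits remain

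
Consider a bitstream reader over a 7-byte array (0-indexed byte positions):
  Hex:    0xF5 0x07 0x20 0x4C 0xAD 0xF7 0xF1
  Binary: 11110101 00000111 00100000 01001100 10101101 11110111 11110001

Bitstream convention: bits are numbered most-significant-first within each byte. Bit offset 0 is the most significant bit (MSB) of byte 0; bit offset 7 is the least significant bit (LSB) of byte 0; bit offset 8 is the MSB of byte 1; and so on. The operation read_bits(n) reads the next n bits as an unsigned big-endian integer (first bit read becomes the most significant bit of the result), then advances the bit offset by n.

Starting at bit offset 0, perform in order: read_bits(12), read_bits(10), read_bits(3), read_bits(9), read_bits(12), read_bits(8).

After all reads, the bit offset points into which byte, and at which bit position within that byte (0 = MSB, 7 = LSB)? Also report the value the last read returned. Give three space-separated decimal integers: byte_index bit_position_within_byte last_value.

Read 1: bits[0:12] width=12 -> value=3920 (bin 111101010000); offset now 12 = byte 1 bit 4; 44 bits remain
Read 2: bits[12:22] width=10 -> value=456 (bin 0111001000); offset now 22 = byte 2 bit 6; 34 bits remain
Read 3: bits[22:25] width=3 -> value=0 (bin 000); offset now 25 = byte 3 bit 1; 31 bits remain
Read 4: bits[25:34] width=9 -> value=306 (bin 100110010); offset now 34 = byte 4 bit 2; 22 bits remain
Read 5: bits[34:46] width=12 -> value=2941 (bin 101101111101); offset now 46 = byte 5 bit 6; 10 bits remain
Read 6: bits[46:54] width=8 -> value=252 (bin 11111100); offset now 54 = byte 6 bit 6; 2 bits remain

Answer: 6 6 252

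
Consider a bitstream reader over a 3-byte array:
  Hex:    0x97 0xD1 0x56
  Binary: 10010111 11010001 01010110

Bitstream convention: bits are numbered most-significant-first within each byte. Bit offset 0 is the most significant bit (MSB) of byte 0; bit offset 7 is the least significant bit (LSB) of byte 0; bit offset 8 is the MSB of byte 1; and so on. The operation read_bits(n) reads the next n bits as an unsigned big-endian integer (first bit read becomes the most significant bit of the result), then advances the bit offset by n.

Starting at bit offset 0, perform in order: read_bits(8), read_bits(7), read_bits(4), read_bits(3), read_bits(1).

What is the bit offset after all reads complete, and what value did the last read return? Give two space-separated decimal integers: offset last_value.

Read 1: bits[0:8] width=8 -> value=151 (bin 10010111); offset now 8 = byte 1 bit 0; 16 bits remain
Read 2: bits[8:15] width=7 -> value=104 (bin 1101000); offset now 15 = byte 1 bit 7; 9 bits remain
Read 3: bits[15:19] width=4 -> value=10 (bin 1010); offset now 19 = byte 2 bit 3; 5 bits remain
Read 4: bits[19:22] width=3 -> value=5 (bin 101); offset now 22 = byte 2 bit 6; 2 bits remain
Read 5: bits[22:23] width=1 -> value=1 (bin 1); offset now 23 = byte 2 bit 7; 1 bits remain

Answer: 23 1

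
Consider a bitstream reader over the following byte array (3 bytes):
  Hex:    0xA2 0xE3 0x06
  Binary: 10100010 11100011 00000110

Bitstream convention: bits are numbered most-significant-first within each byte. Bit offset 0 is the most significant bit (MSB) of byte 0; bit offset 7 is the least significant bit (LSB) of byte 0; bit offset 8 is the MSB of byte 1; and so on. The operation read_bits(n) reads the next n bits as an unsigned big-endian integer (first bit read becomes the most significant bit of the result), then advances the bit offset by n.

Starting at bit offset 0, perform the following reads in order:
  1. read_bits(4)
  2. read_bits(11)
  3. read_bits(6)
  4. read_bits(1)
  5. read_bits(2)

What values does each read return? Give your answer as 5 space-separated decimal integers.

Read 1: bits[0:4] width=4 -> value=10 (bin 1010); offset now 4 = byte 0 bit 4; 20 bits remain
Read 2: bits[4:15] width=11 -> value=369 (bin 00101110001); offset now 15 = byte 1 bit 7; 9 bits remain
Read 3: bits[15:21] width=6 -> value=32 (bin 100000); offset now 21 = byte 2 bit 5; 3 bits remain
Read 4: bits[21:22] width=1 -> value=1 (bin 1); offset now 22 = byte 2 bit 6; 2 bits remain
Read 5: bits[22:24] width=2 -> value=2 (bin 10); offset now 24 = byte 3 bit 0; 0 bits remain

Answer: 10 369 32 1 2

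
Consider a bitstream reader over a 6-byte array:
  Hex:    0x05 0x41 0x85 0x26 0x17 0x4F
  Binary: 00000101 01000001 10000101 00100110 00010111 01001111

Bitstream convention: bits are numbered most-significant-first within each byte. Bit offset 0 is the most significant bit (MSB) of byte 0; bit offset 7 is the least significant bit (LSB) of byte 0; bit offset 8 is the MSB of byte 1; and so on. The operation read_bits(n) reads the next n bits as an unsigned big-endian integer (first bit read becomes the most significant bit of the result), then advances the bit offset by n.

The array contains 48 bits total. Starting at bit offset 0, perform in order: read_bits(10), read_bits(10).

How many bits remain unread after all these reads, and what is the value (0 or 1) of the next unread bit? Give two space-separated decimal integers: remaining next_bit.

Read 1: bits[0:10] width=10 -> value=21 (bin 0000010101); offset now 10 = byte 1 bit 2; 38 bits remain
Read 2: bits[10:20] width=10 -> value=24 (bin 0000011000); offset now 20 = byte 2 bit 4; 28 bits remain

Answer: 28 0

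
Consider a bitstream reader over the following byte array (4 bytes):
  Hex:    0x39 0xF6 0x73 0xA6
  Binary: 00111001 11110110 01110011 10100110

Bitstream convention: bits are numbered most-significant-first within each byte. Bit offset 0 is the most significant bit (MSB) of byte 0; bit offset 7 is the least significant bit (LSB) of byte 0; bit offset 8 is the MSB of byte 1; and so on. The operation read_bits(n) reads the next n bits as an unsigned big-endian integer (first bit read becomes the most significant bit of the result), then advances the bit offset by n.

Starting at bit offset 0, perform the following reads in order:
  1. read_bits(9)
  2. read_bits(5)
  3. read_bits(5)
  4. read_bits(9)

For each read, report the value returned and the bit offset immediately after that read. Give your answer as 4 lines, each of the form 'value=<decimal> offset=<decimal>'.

Read 1: bits[0:9] width=9 -> value=115 (bin 001110011); offset now 9 = byte 1 bit 1; 23 bits remain
Read 2: bits[9:14] width=5 -> value=29 (bin 11101); offset now 14 = byte 1 bit 6; 18 bits remain
Read 3: bits[14:19] width=5 -> value=19 (bin 10011); offset now 19 = byte 2 bit 3; 13 bits remain
Read 4: bits[19:28] width=9 -> value=314 (bin 100111010); offset now 28 = byte 3 bit 4; 4 bits remain

Answer: value=115 offset=9
value=29 offset=14
value=19 offset=19
value=314 offset=28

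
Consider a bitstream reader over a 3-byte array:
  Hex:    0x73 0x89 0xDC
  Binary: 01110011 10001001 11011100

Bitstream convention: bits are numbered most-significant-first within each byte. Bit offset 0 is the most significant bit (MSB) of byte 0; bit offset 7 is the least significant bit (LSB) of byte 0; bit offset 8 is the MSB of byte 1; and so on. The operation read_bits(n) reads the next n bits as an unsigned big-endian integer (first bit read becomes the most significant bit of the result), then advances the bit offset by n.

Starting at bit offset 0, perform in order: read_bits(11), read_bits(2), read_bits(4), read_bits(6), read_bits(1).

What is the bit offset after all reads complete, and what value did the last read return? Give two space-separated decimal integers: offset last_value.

Answer: 24 0

Derivation:
Read 1: bits[0:11] width=11 -> value=924 (bin 01110011100); offset now 11 = byte 1 bit 3; 13 bits remain
Read 2: bits[11:13] width=2 -> value=1 (bin 01); offset now 13 = byte 1 bit 5; 11 bits remain
Read 3: bits[13:17] width=4 -> value=3 (bin 0011); offset now 17 = byte 2 bit 1; 7 bits remain
Read 4: bits[17:23] width=6 -> value=46 (bin 101110); offset now 23 = byte 2 bit 7; 1 bits remain
Read 5: bits[23:24] width=1 -> value=0 (bin 0); offset now 24 = byte 3 bit 0; 0 bits remain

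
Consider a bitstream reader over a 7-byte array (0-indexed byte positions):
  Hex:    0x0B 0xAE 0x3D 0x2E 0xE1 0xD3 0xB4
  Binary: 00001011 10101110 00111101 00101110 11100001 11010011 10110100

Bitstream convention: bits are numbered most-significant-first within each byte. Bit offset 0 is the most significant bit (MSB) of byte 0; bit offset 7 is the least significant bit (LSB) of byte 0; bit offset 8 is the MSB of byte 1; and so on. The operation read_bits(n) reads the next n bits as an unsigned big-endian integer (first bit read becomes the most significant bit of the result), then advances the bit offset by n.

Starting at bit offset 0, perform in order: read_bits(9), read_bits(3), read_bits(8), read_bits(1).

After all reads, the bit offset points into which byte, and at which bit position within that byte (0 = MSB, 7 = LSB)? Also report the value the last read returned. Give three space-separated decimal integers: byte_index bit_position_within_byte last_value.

Answer: 2 5 1

Derivation:
Read 1: bits[0:9] width=9 -> value=23 (bin 000010111); offset now 9 = byte 1 bit 1; 47 bits remain
Read 2: bits[9:12] width=3 -> value=2 (bin 010); offset now 12 = byte 1 bit 4; 44 bits remain
Read 3: bits[12:20] width=8 -> value=227 (bin 11100011); offset now 20 = byte 2 bit 4; 36 bits remain
Read 4: bits[20:21] width=1 -> value=1 (bin 1); offset now 21 = byte 2 bit 5; 35 bits remain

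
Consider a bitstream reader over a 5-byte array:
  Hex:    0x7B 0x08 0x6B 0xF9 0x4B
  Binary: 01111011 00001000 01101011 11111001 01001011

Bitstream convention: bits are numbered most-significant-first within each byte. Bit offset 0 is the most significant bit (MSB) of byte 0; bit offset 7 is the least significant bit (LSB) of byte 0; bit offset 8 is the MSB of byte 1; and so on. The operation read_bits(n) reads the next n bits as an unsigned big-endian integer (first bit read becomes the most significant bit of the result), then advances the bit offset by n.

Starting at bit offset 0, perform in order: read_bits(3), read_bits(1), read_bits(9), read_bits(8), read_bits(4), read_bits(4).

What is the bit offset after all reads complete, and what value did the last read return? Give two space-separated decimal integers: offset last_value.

Read 1: bits[0:3] width=3 -> value=3 (bin 011); offset now 3 = byte 0 bit 3; 37 bits remain
Read 2: bits[3:4] width=1 -> value=1 (bin 1); offset now 4 = byte 0 bit 4; 36 bits remain
Read 3: bits[4:13] width=9 -> value=353 (bin 101100001); offset now 13 = byte 1 bit 5; 27 bits remain
Read 4: bits[13:21] width=8 -> value=13 (bin 00001101); offset now 21 = byte 2 bit 5; 19 bits remain
Read 5: bits[21:25] width=4 -> value=7 (bin 0111); offset now 25 = byte 3 bit 1; 15 bits remain
Read 6: bits[25:29] width=4 -> value=15 (bin 1111); offset now 29 = byte 3 bit 5; 11 bits remain

Answer: 29 15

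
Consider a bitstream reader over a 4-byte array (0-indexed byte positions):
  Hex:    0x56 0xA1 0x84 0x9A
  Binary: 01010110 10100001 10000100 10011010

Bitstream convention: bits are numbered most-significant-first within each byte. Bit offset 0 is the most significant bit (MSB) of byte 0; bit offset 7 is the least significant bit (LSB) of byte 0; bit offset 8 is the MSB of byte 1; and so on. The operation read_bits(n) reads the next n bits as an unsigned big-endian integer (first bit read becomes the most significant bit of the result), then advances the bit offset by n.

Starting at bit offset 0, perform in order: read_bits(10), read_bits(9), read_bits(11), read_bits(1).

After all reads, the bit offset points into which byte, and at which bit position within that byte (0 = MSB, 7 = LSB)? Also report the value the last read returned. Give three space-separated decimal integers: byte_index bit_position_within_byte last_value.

Answer: 3 7 1

Derivation:
Read 1: bits[0:10] width=10 -> value=346 (bin 0101011010); offset now 10 = byte 1 bit 2; 22 bits remain
Read 2: bits[10:19] width=9 -> value=268 (bin 100001100); offset now 19 = byte 2 bit 3; 13 bits remain
Read 3: bits[19:30] width=11 -> value=294 (bin 00100100110); offset now 30 = byte 3 bit 6; 2 bits remain
Read 4: bits[30:31] width=1 -> value=1 (bin 1); offset now 31 = byte 3 bit 7; 1 bits remain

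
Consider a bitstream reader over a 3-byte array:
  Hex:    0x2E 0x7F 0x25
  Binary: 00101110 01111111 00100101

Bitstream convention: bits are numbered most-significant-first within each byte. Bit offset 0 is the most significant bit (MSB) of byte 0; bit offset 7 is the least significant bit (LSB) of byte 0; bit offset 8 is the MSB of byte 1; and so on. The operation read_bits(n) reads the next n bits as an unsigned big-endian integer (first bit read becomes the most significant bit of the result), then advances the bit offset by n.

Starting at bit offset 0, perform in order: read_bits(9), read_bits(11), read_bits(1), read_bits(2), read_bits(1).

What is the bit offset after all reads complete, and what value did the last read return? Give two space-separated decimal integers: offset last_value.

Read 1: bits[0:9] width=9 -> value=92 (bin 001011100); offset now 9 = byte 1 bit 1; 15 bits remain
Read 2: bits[9:20] width=11 -> value=2034 (bin 11111110010); offset now 20 = byte 2 bit 4; 4 bits remain
Read 3: bits[20:21] width=1 -> value=0 (bin 0); offset now 21 = byte 2 bit 5; 3 bits remain
Read 4: bits[21:23] width=2 -> value=2 (bin 10); offset now 23 = byte 2 bit 7; 1 bits remain
Read 5: bits[23:24] width=1 -> value=1 (bin 1); offset now 24 = byte 3 bit 0; 0 bits remain

Answer: 24 1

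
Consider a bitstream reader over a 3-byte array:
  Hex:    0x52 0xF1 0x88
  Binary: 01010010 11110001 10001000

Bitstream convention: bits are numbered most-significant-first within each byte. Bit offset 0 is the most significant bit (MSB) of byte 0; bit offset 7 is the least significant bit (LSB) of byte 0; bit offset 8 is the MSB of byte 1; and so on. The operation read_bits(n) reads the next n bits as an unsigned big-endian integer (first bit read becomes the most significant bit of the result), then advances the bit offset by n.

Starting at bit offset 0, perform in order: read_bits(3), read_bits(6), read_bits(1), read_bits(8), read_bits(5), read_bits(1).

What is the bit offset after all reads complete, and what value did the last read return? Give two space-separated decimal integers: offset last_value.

Read 1: bits[0:3] width=3 -> value=2 (bin 010); offset now 3 = byte 0 bit 3; 21 bits remain
Read 2: bits[3:9] width=6 -> value=37 (bin 100101); offset now 9 = byte 1 bit 1; 15 bits remain
Read 3: bits[9:10] width=1 -> value=1 (bin 1); offset now 10 = byte 1 bit 2; 14 bits remain
Read 4: bits[10:18] width=8 -> value=198 (bin 11000110); offset now 18 = byte 2 bit 2; 6 bits remain
Read 5: bits[18:23] width=5 -> value=4 (bin 00100); offset now 23 = byte 2 bit 7; 1 bits remain
Read 6: bits[23:24] width=1 -> value=0 (bin 0); offset now 24 = byte 3 bit 0; 0 bits remain

Answer: 24 0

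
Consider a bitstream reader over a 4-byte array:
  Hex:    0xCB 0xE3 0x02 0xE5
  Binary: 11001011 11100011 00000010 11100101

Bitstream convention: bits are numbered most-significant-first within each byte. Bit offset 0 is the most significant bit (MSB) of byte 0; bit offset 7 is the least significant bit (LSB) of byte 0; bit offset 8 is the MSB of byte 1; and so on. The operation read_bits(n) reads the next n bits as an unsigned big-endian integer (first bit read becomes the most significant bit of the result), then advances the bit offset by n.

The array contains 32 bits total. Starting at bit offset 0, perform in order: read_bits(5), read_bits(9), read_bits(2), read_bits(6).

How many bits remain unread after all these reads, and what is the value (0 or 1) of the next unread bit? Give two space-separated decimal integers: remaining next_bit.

Answer: 10 1

Derivation:
Read 1: bits[0:5] width=5 -> value=25 (bin 11001); offset now 5 = byte 0 bit 5; 27 bits remain
Read 2: bits[5:14] width=9 -> value=248 (bin 011111000); offset now 14 = byte 1 bit 6; 18 bits remain
Read 3: bits[14:16] width=2 -> value=3 (bin 11); offset now 16 = byte 2 bit 0; 16 bits remain
Read 4: bits[16:22] width=6 -> value=0 (bin 000000); offset now 22 = byte 2 bit 6; 10 bits remain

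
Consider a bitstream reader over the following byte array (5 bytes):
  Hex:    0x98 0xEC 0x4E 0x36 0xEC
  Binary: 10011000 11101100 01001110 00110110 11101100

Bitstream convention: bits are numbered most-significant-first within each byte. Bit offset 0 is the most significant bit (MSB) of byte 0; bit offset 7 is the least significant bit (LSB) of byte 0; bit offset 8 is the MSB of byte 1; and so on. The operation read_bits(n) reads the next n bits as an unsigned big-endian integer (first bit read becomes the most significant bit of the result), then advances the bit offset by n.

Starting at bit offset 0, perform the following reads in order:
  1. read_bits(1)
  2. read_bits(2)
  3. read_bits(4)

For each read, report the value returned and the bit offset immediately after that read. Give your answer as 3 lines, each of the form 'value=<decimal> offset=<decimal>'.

Answer: value=1 offset=1
value=0 offset=3
value=12 offset=7

Derivation:
Read 1: bits[0:1] width=1 -> value=1 (bin 1); offset now 1 = byte 0 bit 1; 39 bits remain
Read 2: bits[1:3] width=2 -> value=0 (bin 00); offset now 3 = byte 0 bit 3; 37 bits remain
Read 3: bits[3:7] width=4 -> value=12 (bin 1100); offset now 7 = byte 0 bit 7; 33 bits remain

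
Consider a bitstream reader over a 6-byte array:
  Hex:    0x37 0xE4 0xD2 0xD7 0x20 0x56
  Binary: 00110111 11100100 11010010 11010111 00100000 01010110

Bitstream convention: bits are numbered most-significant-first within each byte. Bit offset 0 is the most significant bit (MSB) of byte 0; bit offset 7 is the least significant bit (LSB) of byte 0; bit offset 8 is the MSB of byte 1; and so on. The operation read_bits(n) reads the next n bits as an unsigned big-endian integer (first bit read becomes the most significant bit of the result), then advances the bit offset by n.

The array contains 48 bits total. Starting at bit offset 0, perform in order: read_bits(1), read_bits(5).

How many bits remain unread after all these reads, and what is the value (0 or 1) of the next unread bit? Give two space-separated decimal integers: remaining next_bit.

Read 1: bits[0:1] width=1 -> value=0 (bin 0); offset now 1 = byte 0 bit 1; 47 bits remain
Read 2: bits[1:6] width=5 -> value=13 (bin 01101); offset now 6 = byte 0 bit 6; 42 bits remain

Answer: 42 1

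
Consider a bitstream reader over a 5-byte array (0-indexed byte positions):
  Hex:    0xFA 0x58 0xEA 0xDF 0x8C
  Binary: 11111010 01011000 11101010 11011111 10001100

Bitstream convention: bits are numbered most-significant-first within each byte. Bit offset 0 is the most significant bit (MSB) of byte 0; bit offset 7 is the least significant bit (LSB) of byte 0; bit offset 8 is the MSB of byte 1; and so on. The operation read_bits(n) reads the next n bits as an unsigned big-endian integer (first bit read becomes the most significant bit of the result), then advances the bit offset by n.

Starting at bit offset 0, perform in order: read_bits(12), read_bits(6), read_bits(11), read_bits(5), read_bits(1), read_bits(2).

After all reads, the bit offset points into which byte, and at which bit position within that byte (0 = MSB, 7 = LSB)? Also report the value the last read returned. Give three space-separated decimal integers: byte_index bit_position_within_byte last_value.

Answer: 4 5 1

Derivation:
Read 1: bits[0:12] width=12 -> value=4005 (bin 111110100101); offset now 12 = byte 1 bit 4; 28 bits remain
Read 2: bits[12:18] width=6 -> value=35 (bin 100011); offset now 18 = byte 2 bit 2; 22 bits remain
Read 3: bits[18:29] width=11 -> value=1371 (bin 10101011011); offset now 29 = byte 3 bit 5; 11 bits remain
Read 4: bits[29:34] width=5 -> value=30 (bin 11110); offset now 34 = byte 4 bit 2; 6 bits remain
Read 5: bits[34:35] width=1 -> value=0 (bin 0); offset now 35 = byte 4 bit 3; 5 bits remain
Read 6: bits[35:37] width=2 -> value=1 (bin 01); offset now 37 = byte 4 bit 5; 3 bits remain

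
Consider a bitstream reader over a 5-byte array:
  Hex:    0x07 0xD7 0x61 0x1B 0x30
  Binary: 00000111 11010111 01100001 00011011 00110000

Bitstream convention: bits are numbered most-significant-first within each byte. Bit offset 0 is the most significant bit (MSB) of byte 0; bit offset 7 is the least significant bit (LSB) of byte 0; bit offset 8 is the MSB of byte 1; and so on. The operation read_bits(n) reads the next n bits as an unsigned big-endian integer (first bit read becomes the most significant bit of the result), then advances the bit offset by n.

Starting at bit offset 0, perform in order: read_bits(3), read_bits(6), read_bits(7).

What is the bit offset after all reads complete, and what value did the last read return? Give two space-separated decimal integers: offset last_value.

Answer: 16 87

Derivation:
Read 1: bits[0:3] width=3 -> value=0 (bin 000); offset now 3 = byte 0 bit 3; 37 bits remain
Read 2: bits[3:9] width=6 -> value=15 (bin 001111); offset now 9 = byte 1 bit 1; 31 bits remain
Read 3: bits[9:16] width=7 -> value=87 (bin 1010111); offset now 16 = byte 2 bit 0; 24 bits remain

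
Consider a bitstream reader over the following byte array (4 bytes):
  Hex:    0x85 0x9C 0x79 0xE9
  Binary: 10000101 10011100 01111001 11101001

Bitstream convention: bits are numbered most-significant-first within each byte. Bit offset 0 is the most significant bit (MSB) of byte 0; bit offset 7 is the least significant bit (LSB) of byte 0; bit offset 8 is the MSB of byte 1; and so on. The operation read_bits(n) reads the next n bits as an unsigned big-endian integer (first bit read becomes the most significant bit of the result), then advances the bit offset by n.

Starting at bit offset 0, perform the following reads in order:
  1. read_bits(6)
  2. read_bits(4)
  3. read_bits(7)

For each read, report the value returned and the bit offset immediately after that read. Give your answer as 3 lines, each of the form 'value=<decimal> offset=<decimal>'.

Read 1: bits[0:6] width=6 -> value=33 (bin 100001); offset now 6 = byte 0 bit 6; 26 bits remain
Read 2: bits[6:10] width=4 -> value=6 (bin 0110); offset now 10 = byte 1 bit 2; 22 bits remain
Read 3: bits[10:17] width=7 -> value=56 (bin 0111000); offset now 17 = byte 2 bit 1; 15 bits remain

Answer: value=33 offset=6
value=6 offset=10
value=56 offset=17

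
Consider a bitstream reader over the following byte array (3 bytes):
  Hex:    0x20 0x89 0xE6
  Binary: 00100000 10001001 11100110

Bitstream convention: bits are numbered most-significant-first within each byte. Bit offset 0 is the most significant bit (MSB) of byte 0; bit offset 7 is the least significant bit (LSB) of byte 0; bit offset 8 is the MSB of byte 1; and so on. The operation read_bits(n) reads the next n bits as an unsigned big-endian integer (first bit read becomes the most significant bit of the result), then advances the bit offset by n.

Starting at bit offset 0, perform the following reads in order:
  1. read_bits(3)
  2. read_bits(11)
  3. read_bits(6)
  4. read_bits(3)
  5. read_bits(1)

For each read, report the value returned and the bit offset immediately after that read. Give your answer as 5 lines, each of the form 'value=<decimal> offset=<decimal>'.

Read 1: bits[0:3] width=3 -> value=1 (bin 001); offset now 3 = byte 0 bit 3; 21 bits remain
Read 2: bits[3:14] width=11 -> value=34 (bin 00000100010); offset now 14 = byte 1 bit 6; 10 bits remain
Read 3: bits[14:20] width=6 -> value=30 (bin 011110); offset now 20 = byte 2 bit 4; 4 bits remain
Read 4: bits[20:23] width=3 -> value=3 (bin 011); offset now 23 = byte 2 bit 7; 1 bits remain
Read 5: bits[23:24] width=1 -> value=0 (bin 0); offset now 24 = byte 3 bit 0; 0 bits remain

Answer: value=1 offset=3
value=34 offset=14
value=30 offset=20
value=3 offset=23
value=0 offset=24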